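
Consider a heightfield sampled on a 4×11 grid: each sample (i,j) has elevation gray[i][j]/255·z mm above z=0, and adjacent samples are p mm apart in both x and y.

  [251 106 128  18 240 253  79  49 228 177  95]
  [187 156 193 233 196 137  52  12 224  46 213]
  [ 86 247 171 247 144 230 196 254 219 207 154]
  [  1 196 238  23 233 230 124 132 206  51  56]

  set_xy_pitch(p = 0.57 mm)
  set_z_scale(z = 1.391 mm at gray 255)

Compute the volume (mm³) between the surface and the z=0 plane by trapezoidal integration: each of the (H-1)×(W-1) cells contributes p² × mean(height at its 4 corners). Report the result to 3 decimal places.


8.756

height_mm = gray/255 × 1.391; cell vol = 0.57² × mean(4 corners)
unit = 0.57² × 1.391 / (4×255) = 0.000443074 mm³ per gray-sum
row 0: Σ corner-gray over 10 cells = 5800  → 2.5698
row 1: Σ corner-gray over 10 cells = 6968  → 3.0873
row 2: Σ corner-gray over 10 cells = 6993  → 3.0984
Σ rows: total corner-gray = 19761  → 8.7556 mm³


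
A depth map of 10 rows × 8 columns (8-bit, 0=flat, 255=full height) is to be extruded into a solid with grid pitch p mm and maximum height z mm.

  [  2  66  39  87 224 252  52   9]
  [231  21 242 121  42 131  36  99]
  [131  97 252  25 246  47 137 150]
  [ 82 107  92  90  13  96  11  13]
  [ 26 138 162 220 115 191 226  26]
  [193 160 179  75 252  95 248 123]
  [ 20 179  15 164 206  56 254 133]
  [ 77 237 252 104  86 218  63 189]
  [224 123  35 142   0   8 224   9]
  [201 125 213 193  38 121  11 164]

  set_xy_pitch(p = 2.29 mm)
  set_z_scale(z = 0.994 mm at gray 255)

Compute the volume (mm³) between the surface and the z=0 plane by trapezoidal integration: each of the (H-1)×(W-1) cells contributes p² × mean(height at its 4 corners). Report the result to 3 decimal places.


height_mm = gray/255 × 0.994; cell vol = 2.29² × mean(4 corners)
unit = 2.29² × 0.994 / (4×255) = 0.00511043 mm³ per gray-sum
row 0: Σ corner-gray over 7 cells = 2967  → 15.1626
row 1: Σ corner-gray over 7 cells = 3405  → 17.4010
row 2: Σ corner-gray over 7 cells = 2802  → 14.3194
row 3: Σ corner-gray over 7 cells = 3069  → 15.6839
row 4: Σ corner-gray over 7 cells = 4490  → 22.9458
row 5: Σ corner-gray over 7 cells = 4235  → 21.6427
row 6: Σ corner-gray over 7 cells = 4087  → 20.8863
row 7: Σ corner-gray over 7 cells = 3483  → 17.7996
row 8: Σ corner-gray over 7 cells = 3064  → 15.6583
Σ rows: total corner-gray = 31602  → 161.4997 mm³

161.500


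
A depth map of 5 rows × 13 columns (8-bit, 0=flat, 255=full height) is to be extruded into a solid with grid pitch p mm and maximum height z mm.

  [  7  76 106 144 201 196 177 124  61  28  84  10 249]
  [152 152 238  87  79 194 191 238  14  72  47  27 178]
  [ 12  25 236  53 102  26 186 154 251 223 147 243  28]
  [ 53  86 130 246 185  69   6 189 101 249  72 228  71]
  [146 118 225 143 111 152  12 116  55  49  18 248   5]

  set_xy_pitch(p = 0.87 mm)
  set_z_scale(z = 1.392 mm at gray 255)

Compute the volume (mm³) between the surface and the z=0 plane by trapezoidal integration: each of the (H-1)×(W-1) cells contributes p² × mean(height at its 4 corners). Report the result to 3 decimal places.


25.294

height_mm = gray/255 × 1.392; cell vol = 0.87² × mean(4 corners)
unit = 0.87² × 1.392 / (4×255) = 0.00103295 mm³ per gray-sum
row 0: Σ corner-gray over 12 cells = 5678  → 5.8651
row 1: Σ corner-gray over 12 cells = 6340  → 6.5489
row 2: Σ corner-gray over 12 cells = 6578  → 6.7947
row 3: Σ corner-gray over 12 cells = 5891  → 6.0851
Σ rows: total corner-gray = 24487  → 25.2937 mm³


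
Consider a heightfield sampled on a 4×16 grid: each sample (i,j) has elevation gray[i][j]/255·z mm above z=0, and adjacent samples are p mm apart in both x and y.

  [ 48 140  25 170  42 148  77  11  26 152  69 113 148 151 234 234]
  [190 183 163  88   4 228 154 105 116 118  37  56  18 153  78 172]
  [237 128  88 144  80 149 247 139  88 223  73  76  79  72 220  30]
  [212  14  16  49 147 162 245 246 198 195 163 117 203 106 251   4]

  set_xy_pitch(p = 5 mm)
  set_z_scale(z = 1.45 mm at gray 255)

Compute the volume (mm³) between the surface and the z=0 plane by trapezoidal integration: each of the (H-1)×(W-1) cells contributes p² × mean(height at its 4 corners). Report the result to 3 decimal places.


789.681

height_mm = gray/255 × 1.45; cell vol = 5² × mean(4 corners)
unit = 5² × 1.45 / (4×255) = 0.0355392 mm³ per gray-sum
row 0: Σ corner-gray over 15 cells = 6658  → 236.6201
row 1: Σ corner-gray over 15 cells = 7243  → 257.4105
row 2: Σ corner-gray over 15 cells = 8319  → 295.6507
Σ rows: total corner-gray = 22220  → 789.6814 mm³


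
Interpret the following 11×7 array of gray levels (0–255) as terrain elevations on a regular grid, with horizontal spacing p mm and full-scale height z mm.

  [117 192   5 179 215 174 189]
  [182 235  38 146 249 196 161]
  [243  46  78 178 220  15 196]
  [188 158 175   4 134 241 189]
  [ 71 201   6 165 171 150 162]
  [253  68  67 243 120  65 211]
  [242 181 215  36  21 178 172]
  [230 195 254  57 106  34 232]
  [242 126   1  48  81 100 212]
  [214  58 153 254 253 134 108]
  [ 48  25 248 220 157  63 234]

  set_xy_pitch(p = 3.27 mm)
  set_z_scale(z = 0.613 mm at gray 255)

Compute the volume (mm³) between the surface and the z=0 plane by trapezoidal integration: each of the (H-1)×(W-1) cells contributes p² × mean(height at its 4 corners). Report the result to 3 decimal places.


height_mm = gray/255 × 0.613; cell vol = 3.27² × mean(4 corners)
unit = 3.27² × 0.613 / (4×255) = 0.00642622 mm³ per gray-sum
row 0: Σ corner-gray over 6 cells = 3907  → 25.1073
row 1: Σ corner-gray over 6 cells = 3584  → 23.0316
row 2: Σ corner-gray over 6 cells = 3314  → 21.2965
row 3: Σ corner-gray over 6 cells = 3420  → 21.9777
row 4: Σ corner-gray over 6 cells = 3209  → 20.6218
row 5: Σ corner-gray over 6 cells = 3266  → 20.9880
row 6: Σ corner-gray over 6 cells = 3430  → 22.0419
row 7: Σ corner-gray over 6 cells = 2920  → 18.7646
row 8: Σ corner-gray over 6 cells = 3192  → 20.5125
row 9: Σ corner-gray over 6 cells = 3734  → 23.9955
Σ rows: total corner-gray = 33976  → 218.3374 mm³

218.337


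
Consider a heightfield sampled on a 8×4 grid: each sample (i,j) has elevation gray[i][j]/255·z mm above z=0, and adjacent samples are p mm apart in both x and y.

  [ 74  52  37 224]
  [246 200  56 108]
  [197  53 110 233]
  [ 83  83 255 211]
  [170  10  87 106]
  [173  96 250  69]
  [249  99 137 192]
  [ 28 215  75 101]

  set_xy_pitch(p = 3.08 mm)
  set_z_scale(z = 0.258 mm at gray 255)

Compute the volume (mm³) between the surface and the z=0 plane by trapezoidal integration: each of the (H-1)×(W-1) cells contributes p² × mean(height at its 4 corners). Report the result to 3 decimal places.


26.402

height_mm = gray/255 × 0.258; cell vol = 3.08² × mean(4 corners)
unit = 3.08² × 0.258 / (4×255) = 0.0023995 mm³ per gray-sum
row 0: Σ corner-gray over 3 cells = 1342  → 3.2201
row 1: Σ corner-gray over 3 cells = 1622  → 3.8920
row 2: Σ corner-gray over 3 cells = 1726  → 4.1415
row 3: Σ corner-gray over 3 cells = 1440  → 3.4553
row 4: Σ corner-gray over 3 cells = 1404  → 3.3689
row 5: Σ corner-gray over 3 cells = 1847  → 4.4319
row 6: Σ corner-gray over 3 cells = 1622  → 3.8920
Σ rows: total corner-gray = 11003  → 26.4017 mm³


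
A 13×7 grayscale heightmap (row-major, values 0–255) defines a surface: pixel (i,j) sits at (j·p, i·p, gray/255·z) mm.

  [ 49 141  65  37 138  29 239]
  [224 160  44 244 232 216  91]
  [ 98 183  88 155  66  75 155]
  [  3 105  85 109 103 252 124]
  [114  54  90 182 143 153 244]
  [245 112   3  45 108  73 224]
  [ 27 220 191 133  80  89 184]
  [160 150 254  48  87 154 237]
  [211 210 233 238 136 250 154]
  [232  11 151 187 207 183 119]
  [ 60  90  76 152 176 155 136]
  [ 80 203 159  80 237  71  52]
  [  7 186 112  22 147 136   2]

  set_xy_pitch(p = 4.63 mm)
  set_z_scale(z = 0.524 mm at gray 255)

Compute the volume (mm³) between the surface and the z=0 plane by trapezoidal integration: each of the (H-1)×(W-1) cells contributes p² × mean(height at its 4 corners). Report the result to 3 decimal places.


434.285

height_mm = gray/255 × 0.524; cell vol = 4.63² × mean(4 corners)
unit = 4.63² × 0.524 / (4×255) = 0.0110127 mm³ per gray-sum
row 0: Σ corner-gray over 6 cells = 3215  → 35.4058
row 1: Σ corner-gray over 6 cells = 3494  → 38.4783
row 2: Σ corner-gray over 6 cells = 2822  → 31.0778
row 3: Σ corner-gray over 6 cells = 3037  → 33.4455
row 4: Σ corner-gray over 6 cells = 2753  → 30.3179
row 5: Σ corner-gray over 6 cells = 2788  → 30.7034
row 6: Σ corner-gray over 6 cells = 3420  → 37.6634
row 7: Σ corner-gray over 6 cells = 4282  → 47.1563
row 8: Σ corner-gray over 6 cells = 4328  → 47.6629
row 9: Σ corner-gray over 6 cells = 3323  → 36.5951
row 10: Σ corner-gray over 6 cells = 3126  → 34.4256
row 11: Σ corner-gray over 6 cells = 2847  → 31.3531
Σ rows: total corner-gray = 39435  → 434.2851 mm³


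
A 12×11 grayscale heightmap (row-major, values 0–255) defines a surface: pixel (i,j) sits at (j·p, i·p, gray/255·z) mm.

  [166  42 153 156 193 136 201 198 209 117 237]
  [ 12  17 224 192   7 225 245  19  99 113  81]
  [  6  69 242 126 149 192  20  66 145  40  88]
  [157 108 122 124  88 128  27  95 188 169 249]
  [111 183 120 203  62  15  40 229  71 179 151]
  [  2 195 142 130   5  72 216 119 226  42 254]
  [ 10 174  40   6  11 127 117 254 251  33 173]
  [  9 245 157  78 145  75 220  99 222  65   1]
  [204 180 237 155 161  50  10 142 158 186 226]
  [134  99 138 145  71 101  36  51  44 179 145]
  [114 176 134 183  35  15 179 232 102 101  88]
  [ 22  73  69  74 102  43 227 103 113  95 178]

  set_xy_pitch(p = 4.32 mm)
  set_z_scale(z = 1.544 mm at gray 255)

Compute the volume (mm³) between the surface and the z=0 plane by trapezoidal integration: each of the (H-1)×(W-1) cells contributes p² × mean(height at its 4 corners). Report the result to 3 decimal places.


height_mm = gray/255 × 1.544; cell vol = 4.32² × mean(4 corners)
unit = 4.32² × 1.544 / (4×255) = 0.0282498 mm³ per gray-sum
row 0: Σ corner-gray over 10 cells = 5588  → 157.8596
row 1: Σ corner-gray over 10 cells = 4567  → 129.0166
row 2: Σ corner-gray over 10 cells = 4696  → 132.6608
row 3: Σ corner-gray over 10 cells = 4970  → 140.4013
row 4: Σ corner-gray over 10 cells = 5016  → 141.7007
row 5: Σ corner-gray over 10 cells = 4759  → 134.4406
row 6: Σ corner-gray over 10 cells = 4831  → 136.4745
row 7: Σ corner-gray over 10 cells = 5610  → 158.4811
row 8: Σ corner-gray over 10 cells = 4995  → 141.1075
row 9: Σ corner-gray over 10 cells = 4523  → 127.7736
row 10: Σ corner-gray over 10 cells = 4514  → 127.5194
Σ rows: total corner-gray = 54069  → 1527.4358 mm³

1527.436


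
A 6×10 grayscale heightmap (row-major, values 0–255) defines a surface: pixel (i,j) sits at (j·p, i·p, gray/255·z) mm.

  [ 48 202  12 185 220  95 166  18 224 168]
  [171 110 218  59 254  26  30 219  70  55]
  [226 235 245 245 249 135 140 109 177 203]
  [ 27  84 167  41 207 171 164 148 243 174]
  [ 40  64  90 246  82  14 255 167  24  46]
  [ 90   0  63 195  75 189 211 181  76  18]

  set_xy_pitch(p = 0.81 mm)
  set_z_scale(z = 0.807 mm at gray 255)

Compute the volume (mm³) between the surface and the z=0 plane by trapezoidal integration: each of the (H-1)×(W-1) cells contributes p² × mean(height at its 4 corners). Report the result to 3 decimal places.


13.073

height_mm = gray/255 × 0.807; cell vol = 0.81² × mean(4 corners)
unit = 0.81² × 0.807 / (4×255) = 0.000519091 mm³ per gray-sum
row 0: Σ corner-gray over 9 cells = 4658  → 2.4179
row 1: Σ corner-gray over 9 cells = 5697  → 2.9573
row 2: Σ corner-gray over 9 cells = 6150  → 3.1924
row 3: Σ corner-gray over 9 cells = 4621  → 2.3987
row 4: Σ corner-gray over 9 cells = 4058  → 2.1065
Σ rows: total corner-gray = 25184  → 13.0728 mm³


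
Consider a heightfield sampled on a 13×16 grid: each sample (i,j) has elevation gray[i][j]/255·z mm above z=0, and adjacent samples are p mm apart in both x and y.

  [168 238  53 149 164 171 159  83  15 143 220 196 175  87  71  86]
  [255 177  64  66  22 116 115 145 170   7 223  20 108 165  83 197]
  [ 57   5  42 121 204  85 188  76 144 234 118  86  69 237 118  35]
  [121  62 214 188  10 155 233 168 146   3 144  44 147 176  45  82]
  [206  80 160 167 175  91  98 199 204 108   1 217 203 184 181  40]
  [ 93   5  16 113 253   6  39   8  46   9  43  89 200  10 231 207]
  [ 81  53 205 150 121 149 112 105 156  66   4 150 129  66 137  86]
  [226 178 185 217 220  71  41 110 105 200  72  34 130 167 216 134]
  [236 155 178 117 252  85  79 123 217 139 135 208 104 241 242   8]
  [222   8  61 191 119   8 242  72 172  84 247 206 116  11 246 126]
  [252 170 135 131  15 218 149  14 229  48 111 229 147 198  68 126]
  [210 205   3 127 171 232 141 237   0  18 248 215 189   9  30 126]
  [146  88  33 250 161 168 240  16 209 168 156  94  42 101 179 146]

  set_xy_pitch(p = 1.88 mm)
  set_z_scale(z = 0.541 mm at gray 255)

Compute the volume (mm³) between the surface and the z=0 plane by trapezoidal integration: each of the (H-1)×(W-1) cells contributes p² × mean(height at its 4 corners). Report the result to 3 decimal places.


172.367

height_mm = gray/255 × 0.541; cell vol = 1.88² × mean(4 corners)
unit = 1.88² × 0.541 / (4×255) = 0.00187462 mm³ per gray-sum
row 0: Σ corner-gray over 15 cells = 7516  → 14.0896
row 1: Σ corner-gray over 15 cells = 6960  → 13.0473
row 2: Σ corner-gray over 15 cells = 7219  → 13.5329
row 3: Σ corner-gray over 15 cells = 8055  → 15.1000
row 4: Σ corner-gray over 15 cells = 6818  → 12.7811
row 5: Σ corner-gray over 15 cells = 5809  → 10.8897
row 6: Σ corner-gray over 15 cells = 7625  → 14.2940
row 7: Σ corner-gray over 15 cells = 9046  → 16.9578
row 8: Σ corner-gray over 15 cells = 8708  → 16.3242
row 9: Σ corner-gray over 15 cells = 8016  → 15.0269
row 10: Σ corner-gray over 15 cells = 8088  → 15.1619
row 11: Σ corner-gray over 15 cells = 8088  → 15.1619
Σ rows: total corner-gray = 91948  → 172.3674 mm³


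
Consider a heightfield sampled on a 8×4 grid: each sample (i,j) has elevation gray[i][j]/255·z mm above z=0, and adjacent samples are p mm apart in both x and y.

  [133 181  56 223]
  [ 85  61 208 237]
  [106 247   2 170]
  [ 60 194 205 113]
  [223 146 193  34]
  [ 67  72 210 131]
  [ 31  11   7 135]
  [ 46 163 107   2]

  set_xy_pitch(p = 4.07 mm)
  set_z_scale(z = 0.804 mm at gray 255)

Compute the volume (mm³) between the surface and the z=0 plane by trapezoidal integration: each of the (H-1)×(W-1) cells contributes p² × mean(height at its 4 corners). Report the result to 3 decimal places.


height_mm = gray/255 × 0.804; cell vol = 4.07² × mean(4 corners)
unit = 4.07² × 0.804 / (4×255) = 0.013057 mm³ per gray-sum
row 0: Σ corner-gray over 3 cells = 1690  → 22.0664
row 1: Σ corner-gray over 3 cells = 1634  → 21.3352
row 2: Σ corner-gray over 3 cells = 1745  → 22.7845
row 3: Σ corner-gray over 3 cells = 1906  → 24.8867
row 4: Σ corner-gray over 3 cells = 1697  → 22.1578
row 5: Σ corner-gray over 3 cells = 964  → 12.5870
row 6: Σ corner-gray over 3 cells = 790  → 10.3151
Σ rows: total corner-gray = 10426  → 136.1327 mm³

136.133


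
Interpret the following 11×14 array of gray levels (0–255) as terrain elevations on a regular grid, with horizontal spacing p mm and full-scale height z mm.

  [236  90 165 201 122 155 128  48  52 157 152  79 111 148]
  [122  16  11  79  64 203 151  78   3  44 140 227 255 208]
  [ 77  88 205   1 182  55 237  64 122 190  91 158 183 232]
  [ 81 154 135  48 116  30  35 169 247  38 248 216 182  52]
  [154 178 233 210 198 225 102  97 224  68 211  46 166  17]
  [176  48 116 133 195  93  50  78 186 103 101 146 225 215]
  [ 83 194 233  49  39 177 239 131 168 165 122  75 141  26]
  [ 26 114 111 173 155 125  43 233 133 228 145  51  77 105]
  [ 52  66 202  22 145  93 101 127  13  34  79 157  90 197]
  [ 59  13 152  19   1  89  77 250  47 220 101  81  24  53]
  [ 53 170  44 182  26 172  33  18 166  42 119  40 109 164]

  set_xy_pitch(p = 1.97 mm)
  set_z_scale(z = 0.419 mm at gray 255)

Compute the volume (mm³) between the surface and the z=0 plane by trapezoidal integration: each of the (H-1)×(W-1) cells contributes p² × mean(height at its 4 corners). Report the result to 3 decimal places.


height_mm = gray/255 × 0.419; cell vol = 1.97² × mean(4 corners)
unit = 1.97² × 0.419 / (4×255) = 0.00159421 mm³ per gray-sum
row 0: Σ corner-gray over 13 cells = 6176  → 9.8459
row 1: Σ corner-gray over 13 cells = 6333  → 10.0961
row 2: Σ corner-gray over 13 cells = 6830  → 10.8885
row 3: Σ corner-gray over 13 cells = 7456  → 11.8865
row 4: Σ corner-gray over 13 cells = 7426  → 11.8386
row 5: Σ corner-gray over 13 cells = 6914  → 11.0224
row 6: Σ corner-gray over 13 cells = 6882  → 10.9714
row 7: Σ corner-gray over 13 cells = 5814  → 9.2688
row 8: Σ corner-gray over 13 cells = 4767  → 7.5996
row 9: Σ corner-gray over 13 cells = 4719  → 7.5231
Σ rows: total corner-gray = 63317  → 100.9408 mm³

100.941


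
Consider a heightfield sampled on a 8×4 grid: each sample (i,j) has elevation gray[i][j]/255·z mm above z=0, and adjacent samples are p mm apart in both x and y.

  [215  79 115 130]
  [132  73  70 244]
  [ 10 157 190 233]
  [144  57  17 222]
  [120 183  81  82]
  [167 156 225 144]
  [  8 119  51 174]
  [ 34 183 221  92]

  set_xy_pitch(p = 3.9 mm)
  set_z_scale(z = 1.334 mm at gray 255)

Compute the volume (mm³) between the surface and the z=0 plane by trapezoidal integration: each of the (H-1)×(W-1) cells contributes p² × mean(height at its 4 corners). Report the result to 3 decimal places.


209.724

height_mm = gray/255 × 1.334; cell vol = 3.9² × mean(4 corners)
unit = 3.9² × 1.334 / (4×255) = 0.0198923 mm³ per gray-sum
row 0: Σ corner-gray over 3 cells = 1395  → 27.7498
row 1: Σ corner-gray over 3 cells = 1599  → 31.8078
row 2: Σ corner-gray over 3 cells = 1451  → 28.8637
row 3: Σ corner-gray over 3 cells = 1244  → 24.7460
row 4: Σ corner-gray over 3 cells = 1803  → 35.8658
row 5: Σ corner-gray over 3 cells = 1595  → 31.7282
row 6: Σ corner-gray over 3 cells = 1456  → 28.9632
Σ rows: total corner-gray = 10543  → 209.7245 mm³


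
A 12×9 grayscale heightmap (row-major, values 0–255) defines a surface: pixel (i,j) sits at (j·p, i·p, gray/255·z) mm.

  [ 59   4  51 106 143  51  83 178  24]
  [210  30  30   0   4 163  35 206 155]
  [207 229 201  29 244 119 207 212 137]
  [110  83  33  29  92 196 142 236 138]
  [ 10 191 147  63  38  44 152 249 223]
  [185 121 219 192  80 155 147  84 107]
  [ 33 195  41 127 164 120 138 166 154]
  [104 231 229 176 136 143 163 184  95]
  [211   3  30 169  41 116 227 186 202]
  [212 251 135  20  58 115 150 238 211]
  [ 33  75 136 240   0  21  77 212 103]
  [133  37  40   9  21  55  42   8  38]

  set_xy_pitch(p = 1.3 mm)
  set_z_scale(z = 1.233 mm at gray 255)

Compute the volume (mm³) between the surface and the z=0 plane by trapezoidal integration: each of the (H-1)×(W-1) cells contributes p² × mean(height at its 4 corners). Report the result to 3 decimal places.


height_mm = gray/255 × 1.233; cell vol = 1.3² × mean(4 corners)
unit = 1.3² × 1.233 / (4×255) = 0.00204291 mm³ per gray-sum
row 0: Σ corner-gray over 8 cells = 2616  → 5.3443
row 1: Σ corner-gray over 8 cells = 4127  → 8.4311
row 2: Σ corner-gray over 8 cells = 4696  → 9.5935
row 3: Σ corner-gray over 8 cells = 3871  → 7.9081
row 4: Σ corner-gray over 8 cells = 4289  → 8.7620
row 5: Σ corner-gray over 8 cells = 4377  → 8.9418
row 6: Σ corner-gray over 8 cells = 4812  → 9.8305
row 7: Σ corner-gray over 8 cells = 4680  → 9.5608
row 8: Σ corner-gray over 8 cells = 4314  → 8.8131
row 9: Σ corner-gray over 8 cells = 4015  → 8.2023
row 10: Σ corner-gray over 8 cells = 2253  → 4.6027
Σ rows: total corner-gray = 44050  → 89.9903 mm³

89.990


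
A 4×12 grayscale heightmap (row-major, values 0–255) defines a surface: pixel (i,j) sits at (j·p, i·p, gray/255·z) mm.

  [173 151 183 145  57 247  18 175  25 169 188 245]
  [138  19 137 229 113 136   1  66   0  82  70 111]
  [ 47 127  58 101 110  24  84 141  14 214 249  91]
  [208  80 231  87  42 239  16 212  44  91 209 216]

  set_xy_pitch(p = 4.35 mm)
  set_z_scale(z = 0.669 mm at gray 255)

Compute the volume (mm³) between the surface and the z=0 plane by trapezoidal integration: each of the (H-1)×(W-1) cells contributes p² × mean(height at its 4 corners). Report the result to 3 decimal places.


height_mm = gray/255 × 0.669; cell vol = 4.35² × mean(4 corners)
unit = 4.35² × 0.669 / (4×255) = 0.0124109 mm³ per gray-sum
row 0: Σ corner-gray over 11 cells = 5089  → 63.1592
row 1: Σ corner-gray over 11 cells = 4337  → 53.8262
row 2: Σ corner-gray over 11 cells = 5308  → 65.8772
Σ rows: total corner-gray = 14734  → 182.8627 mm³

182.863


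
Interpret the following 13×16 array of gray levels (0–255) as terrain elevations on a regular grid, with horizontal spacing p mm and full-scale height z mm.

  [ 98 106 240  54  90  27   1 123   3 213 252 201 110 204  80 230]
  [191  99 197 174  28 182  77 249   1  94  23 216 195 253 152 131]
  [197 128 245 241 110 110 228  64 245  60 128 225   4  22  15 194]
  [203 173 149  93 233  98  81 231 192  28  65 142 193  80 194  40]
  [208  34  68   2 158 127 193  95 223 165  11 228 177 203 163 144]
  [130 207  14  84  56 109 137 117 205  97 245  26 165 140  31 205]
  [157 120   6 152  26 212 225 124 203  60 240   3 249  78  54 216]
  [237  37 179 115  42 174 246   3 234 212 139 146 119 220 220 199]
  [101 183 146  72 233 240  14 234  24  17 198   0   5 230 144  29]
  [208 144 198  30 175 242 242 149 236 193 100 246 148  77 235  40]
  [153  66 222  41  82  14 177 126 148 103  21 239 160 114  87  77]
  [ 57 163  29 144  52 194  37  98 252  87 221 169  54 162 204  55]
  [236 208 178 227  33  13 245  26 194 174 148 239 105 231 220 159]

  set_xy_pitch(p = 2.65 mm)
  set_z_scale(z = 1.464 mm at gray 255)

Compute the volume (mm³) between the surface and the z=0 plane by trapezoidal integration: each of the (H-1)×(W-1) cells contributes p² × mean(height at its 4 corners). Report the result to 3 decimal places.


983.553

height_mm = gray/255 × 1.464; cell vol = 2.65² × mean(4 corners)
unit = 2.65² × 1.464 / (4×255) = 0.0100794 mm³ per gray-sum
row 0: Σ corner-gray over 15 cells = 7938  → 80.0099
row 1: Σ corner-gray over 15 cells = 8243  → 83.0841
row 2: Σ corner-gray over 15 cells = 8188  → 82.5297
row 3: Σ corner-gray over 15 cells = 8193  → 82.5801
row 4: Σ corner-gray over 15 cells = 7647  → 77.0768
row 5: Σ corner-gray over 15 cells = 7478  → 75.3734
row 6: Σ corner-gray over 15 cells = 8485  → 85.5233
row 7: Σ corner-gray over 15 cells = 8218  → 82.8321
row 8: Σ corner-gray over 15 cells = 8688  → 87.5694
row 9: Σ corner-gray over 15 cells = 8508  → 85.7551
row 10: Σ corner-gray over 15 cells = 7274  → 73.3172
row 11: Σ corner-gray over 15 cells = 8721  → 87.9020
Σ rows: total corner-gray = 97581  → 983.5533 mm³


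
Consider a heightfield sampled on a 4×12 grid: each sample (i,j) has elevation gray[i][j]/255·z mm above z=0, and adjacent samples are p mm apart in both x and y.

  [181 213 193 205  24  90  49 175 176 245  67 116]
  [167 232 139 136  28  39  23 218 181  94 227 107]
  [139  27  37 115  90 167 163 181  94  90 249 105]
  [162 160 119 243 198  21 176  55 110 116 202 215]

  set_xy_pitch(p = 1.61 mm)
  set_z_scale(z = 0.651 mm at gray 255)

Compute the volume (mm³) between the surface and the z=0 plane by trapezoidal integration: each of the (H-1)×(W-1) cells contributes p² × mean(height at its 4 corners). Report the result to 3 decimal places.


height_mm = gray/255 × 0.651; cell vol = 1.61² × mean(4 corners)
unit = 1.61² × 0.651 / (4×255) = 0.00165437 mm³ per gray-sum
row 0: Σ corner-gray over 11 cells = 6079  → 10.0569
row 1: Σ corner-gray over 11 cells = 5578  → 9.2281
row 2: Σ corner-gray over 11 cells = 5847  → 9.6731
Σ rows: total corner-gray = 17504  → 28.9581 mm³

28.958


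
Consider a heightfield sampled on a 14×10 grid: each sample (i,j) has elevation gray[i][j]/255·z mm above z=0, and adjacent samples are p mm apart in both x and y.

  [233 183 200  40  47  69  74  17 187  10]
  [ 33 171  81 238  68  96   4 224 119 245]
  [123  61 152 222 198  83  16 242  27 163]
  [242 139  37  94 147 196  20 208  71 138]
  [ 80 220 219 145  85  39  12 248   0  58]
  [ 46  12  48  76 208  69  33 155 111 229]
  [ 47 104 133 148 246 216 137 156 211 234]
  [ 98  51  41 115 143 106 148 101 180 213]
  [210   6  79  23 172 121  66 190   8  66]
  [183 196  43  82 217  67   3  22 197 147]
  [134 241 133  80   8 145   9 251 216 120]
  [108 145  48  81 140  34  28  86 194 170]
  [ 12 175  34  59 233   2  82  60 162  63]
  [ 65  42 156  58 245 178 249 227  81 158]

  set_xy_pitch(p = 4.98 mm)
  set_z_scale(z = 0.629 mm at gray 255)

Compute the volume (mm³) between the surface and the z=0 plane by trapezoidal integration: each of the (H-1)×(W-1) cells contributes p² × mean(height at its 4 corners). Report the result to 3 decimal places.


837.599

height_mm = gray/255 × 0.629; cell vol = 4.98² × mean(4 corners)
unit = 4.98² × 0.629 / (4×255) = 0.0152936 mm³ per gray-sum
row 0: Σ corner-gray over 9 cells = 4157  → 63.5754
row 1: Σ corner-gray over 9 cells = 4568  → 69.8611
row 2: Σ corner-gray over 9 cells = 4492  → 68.6988
row 3: Σ corner-gray over 9 cells = 4278  → 65.4259
row 4: Σ corner-gray over 9 cells = 3773  → 57.7027
row 5: Σ corner-gray over 9 cells = 4682  → 71.6045
row 6: Σ corner-gray over 9 cells = 5064  → 77.4467
row 7: Σ corner-gray over 9 cells = 3687  → 56.3874
row 8: Σ corner-gray over 9 cells = 3590  → 54.9040
row 9: Σ corner-gray over 9 cells = 4404  → 67.3529
row 10: Σ corner-gray over 9 cells = 4210  → 64.3860
row 11: Σ corner-gray over 9 cells = 3479  → 53.2064
row 12: Σ corner-gray over 9 cells = 4384  → 67.0471
Σ rows: total corner-gray = 54768  → 837.5988 mm³


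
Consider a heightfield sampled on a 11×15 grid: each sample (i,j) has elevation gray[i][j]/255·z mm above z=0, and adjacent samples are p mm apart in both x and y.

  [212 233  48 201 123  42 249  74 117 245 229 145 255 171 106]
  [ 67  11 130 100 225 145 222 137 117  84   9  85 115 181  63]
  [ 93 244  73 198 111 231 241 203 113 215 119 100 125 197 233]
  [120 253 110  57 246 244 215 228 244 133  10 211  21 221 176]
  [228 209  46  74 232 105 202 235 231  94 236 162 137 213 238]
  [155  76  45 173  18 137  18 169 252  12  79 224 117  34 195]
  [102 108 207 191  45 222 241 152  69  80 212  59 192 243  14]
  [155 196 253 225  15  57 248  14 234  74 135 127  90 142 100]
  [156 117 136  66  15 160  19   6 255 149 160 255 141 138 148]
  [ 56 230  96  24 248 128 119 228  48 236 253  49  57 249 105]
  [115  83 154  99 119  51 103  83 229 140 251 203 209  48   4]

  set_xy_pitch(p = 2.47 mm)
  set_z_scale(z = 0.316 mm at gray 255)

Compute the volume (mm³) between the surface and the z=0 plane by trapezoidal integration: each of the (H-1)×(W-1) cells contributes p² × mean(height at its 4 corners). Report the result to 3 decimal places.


height_mm = gray/255 × 0.316; cell vol = 2.47² × mean(4 corners)
unit = 2.47² × 0.316 / (4×255) = 0.00189008 mm³ per gray-sum
row 0: Σ corner-gray over 14 cells = 7834  → 14.8069
row 1: Σ corner-gray over 14 cells = 7918  → 14.9657
row 2: Σ corner-gray over 14 cells = 9348  → 17.6685
row 3: Σ corner-gray over 14 cells = 9500  → 17.9558
row 4: Σ corner-gray over 14 cells = 7876  → 14.8863
row 5: Σ corner-gray over 14 cells = 7216  → 13.6388
row 6: Σ corner-gray over 14 cells = 8033  → 15.1830
row 7: Σ corner-gray over 14 cells = 7413  → 14.0112
row 8: Σ corner-gray over 14 cells = 7629  → 14.4194
row 9: Σ corner-gray over 14 cells = 7754  → 14.6557
Σ rows: total corner-gray = 80521  → 152.1914 mm³

152.191


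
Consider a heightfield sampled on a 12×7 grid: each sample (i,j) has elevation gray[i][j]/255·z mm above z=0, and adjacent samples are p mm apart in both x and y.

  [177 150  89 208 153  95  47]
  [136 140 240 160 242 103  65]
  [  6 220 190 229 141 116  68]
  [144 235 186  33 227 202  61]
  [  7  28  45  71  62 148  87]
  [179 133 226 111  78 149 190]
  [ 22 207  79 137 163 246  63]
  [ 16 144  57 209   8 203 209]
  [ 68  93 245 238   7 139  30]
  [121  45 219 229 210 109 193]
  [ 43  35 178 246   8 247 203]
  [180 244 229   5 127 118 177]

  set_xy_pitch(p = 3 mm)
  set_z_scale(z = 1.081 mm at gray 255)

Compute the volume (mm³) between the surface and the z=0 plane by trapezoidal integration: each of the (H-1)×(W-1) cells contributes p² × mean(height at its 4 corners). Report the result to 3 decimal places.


351.989

height_mm = gray/255 × 1.081; cell vol = 3² × mean(4 corners)
unit = 3² × 1.081 / (4×255) = 0.00953824 mm³ per gray-sum
row 0: Σ corner-gray over 6 cells = 3585  → 34.1946
row 1: Σ corner-gray over 6 cells = 3837  → 36.5982
row 2: Σ corner-gray over 6 cells = 3837  → 36.5982
row 3: Σ corner-gray over 6 cells = 2773  → 26.4495
row 4: Σ corner-gray over 6 cells = 2565  → 24.4656
row 5: Σ corner-gray over 6 cells = 3512  → 33.4983
row 6: Σ corner-gray over 6 cells = 3216  → 30.6750
row 7: Σ corner-gray over 6 cells = 3009  → 28.7005
row 8: Σ corner-gray over 6 cells = 3480  → 33.1931
row 9: Σ corner-gray over 6 cells = 3612  → 34.4521
row 10: Σ corner-gray over 6 cells = 3477  → 33.1644
Σ rows: total corner-gray = 36903  → 351.9895 mm³


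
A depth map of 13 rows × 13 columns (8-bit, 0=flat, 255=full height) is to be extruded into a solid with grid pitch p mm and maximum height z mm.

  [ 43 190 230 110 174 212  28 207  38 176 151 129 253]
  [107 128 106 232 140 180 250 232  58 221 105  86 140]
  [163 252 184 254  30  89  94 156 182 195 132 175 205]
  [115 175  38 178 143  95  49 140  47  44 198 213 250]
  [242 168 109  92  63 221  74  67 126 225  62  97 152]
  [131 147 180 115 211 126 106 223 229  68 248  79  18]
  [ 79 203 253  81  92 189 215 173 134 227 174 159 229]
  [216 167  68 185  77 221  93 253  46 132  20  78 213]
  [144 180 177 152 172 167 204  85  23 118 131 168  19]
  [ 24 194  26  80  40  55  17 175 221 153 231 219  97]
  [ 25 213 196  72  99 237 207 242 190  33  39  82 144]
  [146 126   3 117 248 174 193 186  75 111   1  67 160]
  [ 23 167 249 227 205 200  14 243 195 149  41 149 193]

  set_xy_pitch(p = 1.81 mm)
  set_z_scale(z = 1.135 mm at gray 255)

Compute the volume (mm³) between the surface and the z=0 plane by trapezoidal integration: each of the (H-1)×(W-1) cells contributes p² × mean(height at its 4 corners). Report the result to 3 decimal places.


height_mm = gray/255 × 1.135; cell vol = 1.81² × mean(4 corners)
unit = 1.81² × 1.135 / (4×255) = 0.00364546 mm³ per gray-sum
row 0: Σ corner-gray over 12 cells = 7309  → 26.6447
row 1: Σ corner-gray over 12 cells = 7577  → 27.6217
row 2: Σ corner-gray over 12 cells = 6859  → 25.0042
row 3: Σ corner-gray over 12 cells = 6007  → 21.8983
row 4: Σ corner-gray over 12 cells = 6615  → 24.1147
row 5: Σ corner-gray over 12 cells = 7721  → 28.1466
row 6: Σ corner-gray over 12 cells = 7217  → 26.3093
row 7: Σ corner-gray over 12 cells = 6426  → 23.4258
row 8: Σ corner-gray over 12 cells = 6260  → 22.8206
row 9: Σ corner-gray over 12 cells = 6332  → 23.0831
row 10: Σ corner-gray over 12 cells = 6297  → 22.9555
row 11: Σ corner-gray over 12 cells = 6802  → 24.7964
Σ rows: total corner-gray = 81422  → 296.8210 mm³

296.821


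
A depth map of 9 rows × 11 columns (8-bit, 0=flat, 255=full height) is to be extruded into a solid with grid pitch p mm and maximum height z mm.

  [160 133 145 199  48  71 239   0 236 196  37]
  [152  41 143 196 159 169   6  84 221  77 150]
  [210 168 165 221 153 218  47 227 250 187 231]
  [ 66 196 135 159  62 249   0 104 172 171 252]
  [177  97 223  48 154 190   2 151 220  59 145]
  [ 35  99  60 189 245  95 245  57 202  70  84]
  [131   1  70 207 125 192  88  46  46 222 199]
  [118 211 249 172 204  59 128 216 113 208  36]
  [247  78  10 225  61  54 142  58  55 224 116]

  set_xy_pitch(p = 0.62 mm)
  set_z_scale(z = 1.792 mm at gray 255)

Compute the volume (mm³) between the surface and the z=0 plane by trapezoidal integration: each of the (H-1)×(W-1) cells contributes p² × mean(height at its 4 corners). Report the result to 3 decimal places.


30.155

height_mm = gray/255 × 1.792; cell vol = 0.62² × mean(4 corners)
unit = 0.62² × 1.792 / (4×255) = 0.000675338 mm³ per gray-sum
row 0: Σ corner-gray over 10 cells = 5225  → 3.5286
row 1: Σ corner-gray over 10 cells = 6207  → 4.1918
row 2: Σ corner-gray over 10 cells = 6527  → 4.4079
row 3: Σ corner-gray over 10 cells = 5424  → 3.6630
row 4: Σ corner-gray over 10 cells = 5253  → 3.5476
row 5: Σ corner-gray over 10 cells = 4967  → 3.3544
row 6: Σ corner-gray over 10 cells = 5598  → 3.7805
row 7: Σ corner-gray over 10 cells = 5451  → 3.6813
Σ rows: total corner-gray = 44652  → 30.1552 mm³


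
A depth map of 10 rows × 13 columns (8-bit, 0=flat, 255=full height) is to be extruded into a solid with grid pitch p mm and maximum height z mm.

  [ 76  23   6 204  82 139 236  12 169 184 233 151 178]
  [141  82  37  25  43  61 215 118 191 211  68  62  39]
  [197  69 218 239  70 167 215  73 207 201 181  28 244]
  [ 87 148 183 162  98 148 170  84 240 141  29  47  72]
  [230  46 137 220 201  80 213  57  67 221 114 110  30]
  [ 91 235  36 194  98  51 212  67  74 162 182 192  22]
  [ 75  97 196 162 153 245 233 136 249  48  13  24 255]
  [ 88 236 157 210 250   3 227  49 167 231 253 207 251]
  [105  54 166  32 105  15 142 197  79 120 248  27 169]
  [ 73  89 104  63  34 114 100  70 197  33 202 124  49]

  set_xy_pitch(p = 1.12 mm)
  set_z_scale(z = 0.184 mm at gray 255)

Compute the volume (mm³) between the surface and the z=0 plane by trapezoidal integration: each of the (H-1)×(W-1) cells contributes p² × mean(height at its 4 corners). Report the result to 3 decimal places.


height_mm = gray/255 × 0.184; cell vol = 1.12² × mean(4 corners)
unit = 1.12² × 0.184 / (4×255) = 0.000226284 mm³ per gray-sum
row 0: Σ corner-gray over 12 cells = 5538  → 1.2532
row 1: Σ corner-gray over 12 cells = 6183  → 1.3991
row 2: Σ corner-gray over 12 cells = 6836  → 1.5469
row 3: Σ corner-gray over 12 cells = 6251  → 1.4145
row 4: Σ corner-gray over 12 cells = 6311  → 1.4281
row 5: Σ corner-gray over 12 cells = 6561  → 1.4846
row 6: Σ corner-gray over 12 cells = 7761  → 1.7562
row 7: Σ corner-gray over 12 cells = 6963  → 1.5756
row 8: Σ corner-gray over 12 cells = 5026  → 1.1373
Σ rows: total corner-gray = 57430  → 12.9955 mm³

12.995


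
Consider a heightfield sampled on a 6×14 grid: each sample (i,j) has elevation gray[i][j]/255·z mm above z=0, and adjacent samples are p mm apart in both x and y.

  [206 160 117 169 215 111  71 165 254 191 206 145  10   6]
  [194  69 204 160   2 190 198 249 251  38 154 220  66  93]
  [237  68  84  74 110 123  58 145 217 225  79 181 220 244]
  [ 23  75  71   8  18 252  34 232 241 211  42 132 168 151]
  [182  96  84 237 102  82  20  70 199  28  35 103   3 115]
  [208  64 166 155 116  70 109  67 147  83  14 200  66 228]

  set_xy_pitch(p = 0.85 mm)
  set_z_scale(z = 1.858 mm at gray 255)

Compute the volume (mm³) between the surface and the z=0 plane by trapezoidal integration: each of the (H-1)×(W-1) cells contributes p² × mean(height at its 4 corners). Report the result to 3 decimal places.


height_mm = gray/255 × 1.858; cell vol = 0.85² × mean(4 corners)
unit = 0.85² × 1.858 / (4×255) = 0.00131608 mm³ per gray-sum
row 0: Σ corner-gray over 13 cells = 7729  → 10.1720
row 1: Σ corner-gray over 13 cells = 7538  → 9.9206
row 2: Σ corner-gray over 13 cells = 6791  → 8.9375
row 3: Σ corner-gray over 13 cells = 5557  → 7.3135
row 4: Σ corner-gray over 13 cells = 5365  → 7.0608
Σ rows: total corner-gray = 32980  → 43.4044 mm³

43.404


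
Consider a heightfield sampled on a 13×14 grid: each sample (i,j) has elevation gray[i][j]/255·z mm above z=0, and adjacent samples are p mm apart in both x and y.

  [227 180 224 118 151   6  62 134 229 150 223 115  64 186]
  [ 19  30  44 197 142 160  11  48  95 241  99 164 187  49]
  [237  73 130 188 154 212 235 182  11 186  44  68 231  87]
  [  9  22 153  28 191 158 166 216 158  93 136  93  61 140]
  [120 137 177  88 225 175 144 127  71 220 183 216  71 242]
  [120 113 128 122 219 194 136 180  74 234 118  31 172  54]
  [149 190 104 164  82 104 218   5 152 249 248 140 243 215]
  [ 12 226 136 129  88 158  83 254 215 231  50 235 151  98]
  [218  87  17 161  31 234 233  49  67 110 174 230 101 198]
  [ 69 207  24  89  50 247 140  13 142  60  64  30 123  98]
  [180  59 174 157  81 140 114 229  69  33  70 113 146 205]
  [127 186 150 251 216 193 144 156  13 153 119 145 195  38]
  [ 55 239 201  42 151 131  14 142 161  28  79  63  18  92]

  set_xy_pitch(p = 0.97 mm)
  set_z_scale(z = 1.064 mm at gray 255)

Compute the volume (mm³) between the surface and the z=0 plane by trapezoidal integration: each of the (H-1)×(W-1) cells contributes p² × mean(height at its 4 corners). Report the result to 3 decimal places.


82.251

height_mm = gray/255 × 1.064; cell vol = 0.97² × mean(4 corners)
unit = 0.97² × 1.064 / (4×255) = 0.000981488 mm³ per gray-sum
row 0: Σ corner-gray over 13 cells = 6629  → 6.5063
row 1: Σ corner-gray over 13 cells = 6656  → 6.5328
row 2: Σ corner-gray over 13 cells = 6851  → 6.7242
row 3: Σ corner-gray over 13 cells = 7129  → 6.9970
row 4: Σ corner-gray over 13 cells = 7646  → 7.5045
row 5: Σ corner-gray over 13 cells = 7778  → 7.6340
row 6: Σ corner-gray over 13 cells = 8184  → 8.0325
row 7: Σ corner-gray over 13 cells = 7426  → 7.2885
row 8: Σ corner-gray over 13 cells = 5949  → 5.8389
row 9: Σ corner-gray over 13 cells = 5700  → 5.5945
row 10: Σ corner-gray over 13 cells = 7162  → 7.0294
row 11: Σ corner-gray over 13 cells = 6692  → 6.5681
Σ rows: total corner-gray = 83802  → 82.2506 mm³


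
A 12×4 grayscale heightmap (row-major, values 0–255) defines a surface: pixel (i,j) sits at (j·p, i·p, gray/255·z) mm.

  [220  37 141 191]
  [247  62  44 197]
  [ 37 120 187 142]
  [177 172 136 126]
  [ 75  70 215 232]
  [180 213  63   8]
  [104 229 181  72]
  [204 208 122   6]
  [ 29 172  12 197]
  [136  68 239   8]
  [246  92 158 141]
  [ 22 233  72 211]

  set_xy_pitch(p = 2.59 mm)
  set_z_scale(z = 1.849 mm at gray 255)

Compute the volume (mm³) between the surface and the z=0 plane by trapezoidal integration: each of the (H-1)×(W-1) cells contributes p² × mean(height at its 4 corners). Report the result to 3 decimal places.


216.328

height_mm = gray/255 × 1.849; cell vol = 2.59² × mean(4 corners)
unit = 2.59² × 1.849 / (4×255) = 0.0121601 mm³ per gray-sum
row 0: Σ corner-gray over 3 cells = 1423  → 17.3038
row 1: Σ corner-gray over 3 cells = 1449  → 17.6199
row 2: Σ corner-gray over 3 cells = 1712  → 20.8180
row 3: Σ corner-gray over 3 cells = 1796  → 21.8395
row 4: Σ corner-gray over 3 cells = 1617  → 19.6628
row 5: Σ corner-gray over 3 cells = 1736  → 21.1099
row 6: Σ corner-gray over 3 cells = 1866  → 22.6907
row 7: Σ corner-gray over 3 cells = 1464  → 17.8024
row 8: Σ corner-gray over 3 cells = 1352  → 16.4404
row 9: Σ corner-gray over 3 cells = 1645  → 20.0033
row 10: Σ corner-gray over 3 cells = 1730  → 21.0369
Σ rows: total corner-gray = 17790  → 216.3277 mm³


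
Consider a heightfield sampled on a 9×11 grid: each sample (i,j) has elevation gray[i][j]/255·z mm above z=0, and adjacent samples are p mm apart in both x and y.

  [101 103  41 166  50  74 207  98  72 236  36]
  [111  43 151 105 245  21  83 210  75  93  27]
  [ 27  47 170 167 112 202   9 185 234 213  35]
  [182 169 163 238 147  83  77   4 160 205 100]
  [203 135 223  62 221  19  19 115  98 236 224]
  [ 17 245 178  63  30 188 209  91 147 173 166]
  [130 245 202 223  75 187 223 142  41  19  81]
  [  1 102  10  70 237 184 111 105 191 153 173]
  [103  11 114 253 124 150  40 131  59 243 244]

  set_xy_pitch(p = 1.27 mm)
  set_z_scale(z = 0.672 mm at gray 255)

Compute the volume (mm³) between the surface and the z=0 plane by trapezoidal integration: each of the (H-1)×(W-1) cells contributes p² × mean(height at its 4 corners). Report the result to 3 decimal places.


44.751

height_mm = gray/255 × 0.672; cell vol = 1.27² × mean(4 corners)
unit = 1.27² × 0.672 / (4×255) = 0.00106262 mm³ per gray-sum
row 0: Σ corner-gray over 10 cells = 4421  → 4.6978
row 1: Σ corner-gray over 10 cells = 4930  → 5.2387
row 2: Σ corner-gray over 10 cells = 5514  → 5.8593
row 3: Σ corner-gray over 10 cells = 5457  → 5.7987
row 4: Σ corner-gray over 10 cells = 5514  → 5.8593
row 5: Σ corner-gray over 10 cells = 5756  → 6.1164
row 6: Σ corner-gray over 10 cells = 5425  → 5.7647
row 7: Σ corner-gray over 10 cells = 5097  → 5.4162
Σ rows: total corner-gray = 42114  → 44.7510 mm³
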